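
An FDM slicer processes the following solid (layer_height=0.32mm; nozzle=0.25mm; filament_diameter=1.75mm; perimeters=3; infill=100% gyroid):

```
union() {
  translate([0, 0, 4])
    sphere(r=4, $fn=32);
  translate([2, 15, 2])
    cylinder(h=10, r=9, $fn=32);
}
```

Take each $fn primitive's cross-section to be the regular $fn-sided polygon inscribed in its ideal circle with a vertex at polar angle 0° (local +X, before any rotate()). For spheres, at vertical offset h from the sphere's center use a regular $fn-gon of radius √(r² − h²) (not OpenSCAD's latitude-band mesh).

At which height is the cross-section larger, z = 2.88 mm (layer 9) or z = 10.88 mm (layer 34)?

Layer 9 (z = 2.88): the r=4 sphere contributes a regular 32-gon of circumradius √(4²−1.12²) = 3.840 (area = (32/2)·3.840²·sin(360°/32) = 46.03 mm²); the r=9 cylinder at (2, 15) gives a regular 32-gon of circumradius 9 (constant along its height) (area = (32/2)·9.000²·sin(360°/32) = 252.84 mm²); Combining (union): the 2 present regions are separate (no shared area or edge), so areas and boundary lengths simply add and each stays a separate island — area = 298.86 mm². So its area = 298.86 mm². Layer 34 (z = 10.88): the sphere is not intersected at this z (|z−center|=6.880 > r=4); the r=9 cylinder at (2, 15) contributes a regular 32-gon of circumradius 9 (area = (32/2)·9.000²·sin(360°/32) = 252.84 mm²); Taking the union: only the r=9 cylinder at (2, 15) is present, so the union is just that shape — area = 252.84 mm². So its area = 252.84 mm². Layer 9 is larger (298.86 vs 252.84 mm²).

layer 9 (z = 2.88 mm)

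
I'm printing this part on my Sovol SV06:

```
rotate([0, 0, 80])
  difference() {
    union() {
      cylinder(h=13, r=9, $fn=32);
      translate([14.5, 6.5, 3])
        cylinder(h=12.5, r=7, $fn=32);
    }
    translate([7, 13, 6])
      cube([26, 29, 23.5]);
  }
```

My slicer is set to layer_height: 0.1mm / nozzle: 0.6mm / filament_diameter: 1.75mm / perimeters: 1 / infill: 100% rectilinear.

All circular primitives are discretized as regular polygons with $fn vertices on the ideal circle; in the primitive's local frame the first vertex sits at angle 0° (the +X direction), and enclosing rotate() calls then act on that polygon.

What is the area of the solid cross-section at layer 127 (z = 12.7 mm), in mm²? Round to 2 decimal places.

404.11 mm²

At z = 12.7 mm: the cylinder: section is a regular 32-gon, circumradius r=9 (area = (32/2)·9.000²·sin(360°/32) = 252.84 mm²); the cylinder at (14.5, 6.5): section is a regular 32-gon, circumradius r=7 (area = (32/2)·7.000²·sin(360°/32) = 152.95 mm²); Merging all regions: the regions partially overlap — summed areas 405.79 mm² minus the doubly-counted overlap 0.06 mm² gives 405.73 mm² — area = 405.73 mm²; the cube at (7, 13) is present — its section is the full 26×29 rectangle (area 754.00 mm²); After the difference (first − rest): starting from the result so far (405.73 mm²), the 26×29 cube at (7, 13) partially overlaps it — only the 1.62 mm² overlap (of its 754.00 mm²) is removed, clipping the outline — area = 404.11 mm²; (whole slice rotated 80° about Z — lengths, areas and connectivity unchanged). Overall, the cross-section is a single solid region. Net area = 404.11 mm².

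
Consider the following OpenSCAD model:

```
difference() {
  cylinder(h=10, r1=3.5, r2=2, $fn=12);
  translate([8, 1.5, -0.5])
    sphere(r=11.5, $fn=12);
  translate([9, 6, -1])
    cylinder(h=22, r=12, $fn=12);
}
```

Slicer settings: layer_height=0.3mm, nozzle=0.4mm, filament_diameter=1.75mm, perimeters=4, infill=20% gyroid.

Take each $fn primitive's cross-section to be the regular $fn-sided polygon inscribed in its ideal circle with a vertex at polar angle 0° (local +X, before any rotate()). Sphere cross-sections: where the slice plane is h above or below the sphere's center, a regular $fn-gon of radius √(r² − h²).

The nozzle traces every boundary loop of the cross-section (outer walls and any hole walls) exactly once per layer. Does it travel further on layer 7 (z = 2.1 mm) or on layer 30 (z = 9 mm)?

layer 30 (z = 9 mm)

Layer 7 (z = 2.1): the cone (r1=3.5→r2=2) has section circumradius 3.185 here — a regular 12-gon (perimeter = 2·12·3.185·sin(180°/12) = 19.78 mm); the r=11.5 sphere at (8, 1.5) slices to a regular 12-gon of circumradius 11.202 (√(r²−h²) with h=2.6 from center) (perimeter = 2·12·11.202·sin(180°/12) = 69.58 mm); the cylinder at (9, 6): section is a regular 12-gon, circumradius r=12 (perimeter = 2·12·12.000·sin(180°/12) = 74.54 mm); Taking the first minus the rest: starting from the cone, the r=11.5 sphere at (8, 1.5) partially overlaps it — only the 29.58 mm² overlap (of its 376.47 mm²) is removed, clipping the outline; the r=12 cylinder at (9, 6) misses the remaining region (no effect) — boundary = 6.07 mm. So its perimeter = 6.07 mm. Layer 30 (z = 9): the cone contributes a regular 12-gon of circumradius 2.150 (interpolated between r1=3.5 and r2=2 at t=0.900) (perimeter = 2·12·2.150·sin(180°/12) = 13.36 mm); the r=11.5 sphere at (8, 1.5) slices to a regular 12-gon of circumradius 6.481 (√(r²−h²) with h=9.5 from center) (perimeter = 2·12·6.481·sin(180°/12) = 40.26 mm); the r=12 cylinder at (9, 6) contributes a regular 12-gon of circumradius 12 (perimeter = 2·12·12.000·sin(180°/12) = 74.54 mm); Subtracting the remaining from the first: starting from the cone, the r=11.5 sphere at (8, 1.5) partially overlaps it — only the 0.33 mm² overlap (of its 126.00 mm²) is removed, clipping the outline; the r=12 cylinder at (9, 6) partially overlaps it — only the 10.30 mm² overlap (of its 432.00 mm²) is removed, clipping the outline — boundary = 9.35 mm. So its perimeter = 9.35 mm. Layer 30 is larger (9.35 vs 6.07 mm).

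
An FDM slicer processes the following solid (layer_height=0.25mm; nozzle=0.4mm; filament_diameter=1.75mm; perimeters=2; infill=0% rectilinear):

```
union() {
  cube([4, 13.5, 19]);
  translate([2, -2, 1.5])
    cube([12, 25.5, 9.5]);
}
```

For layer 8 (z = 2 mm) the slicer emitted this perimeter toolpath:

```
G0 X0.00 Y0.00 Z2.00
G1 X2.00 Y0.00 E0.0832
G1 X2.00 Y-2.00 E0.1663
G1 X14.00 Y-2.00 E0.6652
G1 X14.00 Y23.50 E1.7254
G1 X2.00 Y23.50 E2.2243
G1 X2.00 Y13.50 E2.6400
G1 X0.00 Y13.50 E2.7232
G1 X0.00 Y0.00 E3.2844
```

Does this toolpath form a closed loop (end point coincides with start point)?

yes

Start point (G0): (0.00, 0.00). End point (last G1): the path returns to the start — closed.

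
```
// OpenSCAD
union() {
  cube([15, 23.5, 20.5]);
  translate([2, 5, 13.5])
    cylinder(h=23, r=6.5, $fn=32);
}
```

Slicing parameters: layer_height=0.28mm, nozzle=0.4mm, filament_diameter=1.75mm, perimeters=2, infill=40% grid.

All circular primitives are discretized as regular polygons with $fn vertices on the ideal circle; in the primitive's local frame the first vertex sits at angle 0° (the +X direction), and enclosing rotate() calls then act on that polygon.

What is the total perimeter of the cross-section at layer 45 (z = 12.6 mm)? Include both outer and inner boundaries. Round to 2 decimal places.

77.00 mm

At z = 12.6 mm: the cube is present — its section is the full 15×23.5 rectangle (perimeter 77.00 mm); the cylinder at (2, 5) is absent (z outside [13.5, 36.5]); Merging all regions: only the 15×23.5 cube is present, so the union is just that shape — boundary = 77.00 mm. Overall, the cross-section is a single solid region. Total boundary length (outer) = 77.00 mm.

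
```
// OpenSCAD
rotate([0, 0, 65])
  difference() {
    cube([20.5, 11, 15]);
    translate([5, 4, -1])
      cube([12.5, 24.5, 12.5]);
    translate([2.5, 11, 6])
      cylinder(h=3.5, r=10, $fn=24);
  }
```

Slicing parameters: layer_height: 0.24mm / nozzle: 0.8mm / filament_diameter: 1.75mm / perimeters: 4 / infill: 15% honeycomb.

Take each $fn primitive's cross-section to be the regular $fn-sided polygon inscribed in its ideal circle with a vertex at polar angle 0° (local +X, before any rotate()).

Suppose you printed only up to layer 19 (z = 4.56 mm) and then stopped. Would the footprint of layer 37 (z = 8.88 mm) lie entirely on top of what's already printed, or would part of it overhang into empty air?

entirely on top

Compare the two slices. At z = 4.56: the cube (footprint 20.5×11) is included at this height (area 225.50 mm²); the 12.5×24.5 cube at (5, 4) contributes its full rectangle (area 306.25 mm²); the cylinder at (2.5, 11) is not intersected at this z (z outside [6, 9.5]); After the difference (first − rest): starting from the 20.5×11 cube (225.50 mm²), the 12.5×24.5 cube at (5, 4) partially overlaps it — only the 87.50 mm² overlap (of its 306.25 mm²) is removed, clipping the outline — area = 138.00 mm²; (whole slice rotated 65° about Z — lengths, areas and connectivity unchanged). At z = 8.88: the 20.5×11 cube contributes its full rectangle (area 225.50 mm²); the cube at (5, 4) is present — its section is the full 12.5×24.5 rectangle (area 306.25 mm²); the r=10 cylinder at (2.5, 11) contributes a regular 24-gon of circumradius 10 (area = (24/2)·10.000²·sin(360°/24) = 310.58 mm²); After the difference (first − rest): starting from the 20.5×11 cube (225.50 mm²), the 12.5×24.5 cube at (5, 4) partially overlaps it — only the 87.50 mm² overlap (of its 306.25 mm²) is removed, clipping the outline; the r=10 cylinder at (2.5, 11) partially overlaps it — only the 56.42 mm² overlap (of its 310.58 mm²) is removed, clipping the outline — area = 81.58 mm²; (rotated 65° about Z; rotation is an isometry so areas/perimeters/island counts are preserved). Checking containment: the cross-section at z = 8.88 is a subset of the cross-section at z = 4.56.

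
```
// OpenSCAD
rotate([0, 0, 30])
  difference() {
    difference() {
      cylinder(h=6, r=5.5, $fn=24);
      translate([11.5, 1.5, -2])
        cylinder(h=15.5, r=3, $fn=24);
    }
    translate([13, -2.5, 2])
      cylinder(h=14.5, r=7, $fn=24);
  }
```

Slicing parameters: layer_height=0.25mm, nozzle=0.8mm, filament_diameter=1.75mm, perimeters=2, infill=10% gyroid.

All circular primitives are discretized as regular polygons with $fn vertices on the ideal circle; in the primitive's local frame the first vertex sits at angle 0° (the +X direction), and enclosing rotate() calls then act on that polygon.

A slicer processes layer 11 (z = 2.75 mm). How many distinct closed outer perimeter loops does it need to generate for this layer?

At z = 2.75 mm: the r=5.5 cylinder contributes a regular 24-gon of circumradius 5.5; the r=3 cylinder at (11.5, 1.5) gives a regular 24-gon of circumradius 3 (constant along its height); Subtracting the remaining from the first: starting from the r=5.5 cylinder, the r=3 cylinder at (11.5, 1.5) misses the remaining region (no effect) — 1 connected region; the cylinder at (13, -2.5): section is a regular 24-gon, circumradius r=7; After the difference (first − rest): starting from that combined region, the r=7 cylinder at (13, -2.5) misses the remaining region (no effect) — 1 connected region; (whole slice rotated 30° about Z — lengths, areas and connectivity unchanged). The result has 1 disconnected region.

1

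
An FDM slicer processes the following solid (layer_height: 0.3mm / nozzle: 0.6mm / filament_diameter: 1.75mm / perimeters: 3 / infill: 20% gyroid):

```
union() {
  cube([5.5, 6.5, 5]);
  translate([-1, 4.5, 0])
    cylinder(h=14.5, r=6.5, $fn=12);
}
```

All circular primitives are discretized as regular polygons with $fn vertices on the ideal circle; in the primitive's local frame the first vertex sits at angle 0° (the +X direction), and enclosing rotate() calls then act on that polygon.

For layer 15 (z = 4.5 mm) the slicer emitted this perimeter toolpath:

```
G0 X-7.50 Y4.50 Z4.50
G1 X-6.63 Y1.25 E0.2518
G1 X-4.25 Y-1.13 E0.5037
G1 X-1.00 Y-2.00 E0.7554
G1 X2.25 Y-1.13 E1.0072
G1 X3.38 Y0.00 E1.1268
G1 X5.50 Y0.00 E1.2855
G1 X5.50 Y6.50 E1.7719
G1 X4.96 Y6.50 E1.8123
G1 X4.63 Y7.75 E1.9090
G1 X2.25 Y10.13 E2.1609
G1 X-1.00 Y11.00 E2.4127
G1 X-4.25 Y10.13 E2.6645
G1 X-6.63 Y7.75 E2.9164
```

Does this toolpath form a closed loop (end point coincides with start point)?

Start point (G0): (-7.50, 4.50). End point (last G1): the path does not return to the start — open.

no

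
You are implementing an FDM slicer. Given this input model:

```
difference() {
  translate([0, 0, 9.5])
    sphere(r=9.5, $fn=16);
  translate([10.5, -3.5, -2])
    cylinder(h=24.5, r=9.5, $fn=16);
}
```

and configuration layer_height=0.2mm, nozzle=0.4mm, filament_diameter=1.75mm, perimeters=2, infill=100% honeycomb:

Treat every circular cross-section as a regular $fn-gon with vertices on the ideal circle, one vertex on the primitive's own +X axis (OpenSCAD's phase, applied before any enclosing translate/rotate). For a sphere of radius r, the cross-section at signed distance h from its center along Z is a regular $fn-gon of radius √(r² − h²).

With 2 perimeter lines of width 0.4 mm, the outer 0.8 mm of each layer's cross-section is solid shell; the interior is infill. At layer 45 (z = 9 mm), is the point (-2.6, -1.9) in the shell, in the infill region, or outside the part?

At z = 9 mm: the r=9.5 sphere contributes a regular 16-gon of circumradius √(9.5²−0.5²) = 9.487; the cylinder at (10.5, -3.5): section is a regular 16-gon, circumradius r=9.5; After the difference (first − rest): starting from the r=9.5 sphere, the r=9.5 cylinder at (10.5, -3.5) partially overlaps it — only the 81.30 mm² overlap (of its 276.30 mm²) is removed, clipping the outline — 1 connected region. Overall, the cross-section is a single solid region. The nearest boundary edge runs (1.72, 0.14)→(1.00, -3.50); distance from the point to it = 3.84 mm. The point is inside the cross-section and 3.84 mm from the nearest boundary — more than the 0.8 mm shell width (2 × 0.4), so it's in the infill interior.

infill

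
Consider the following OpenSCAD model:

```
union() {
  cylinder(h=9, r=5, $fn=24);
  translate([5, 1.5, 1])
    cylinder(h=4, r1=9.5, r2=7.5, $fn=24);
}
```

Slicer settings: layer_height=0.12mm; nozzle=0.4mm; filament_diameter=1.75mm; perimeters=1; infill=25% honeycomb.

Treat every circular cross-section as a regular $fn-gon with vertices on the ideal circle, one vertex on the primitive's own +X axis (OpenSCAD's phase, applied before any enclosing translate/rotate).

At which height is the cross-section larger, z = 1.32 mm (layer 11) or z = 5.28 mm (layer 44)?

layer 11 (z = 1.32 mm)

Layer 11 (z = 1.32): the cylinder: section is a regular 24-gon, circumradius r=5 (area = (24/2)·5.000²·sin(360°/24) = 77.65 mm²); the cone at (5, 1.5) (r1=9.5→r2=7.5) has section circumradius 9.340 here — a regular 24-gon (area = (24/2)·9.340²·sin(360°/24) = 270.94 mm²); Merging all regions: the regions partially overlap — summed areas 348.58 mm² minus the doubly-counted overlap 72.83 mm² gives 275.76 mm² — area = 275.76 mm². So its area = 275.76 mm². Layer 44 (z = 5.28): the r=5 cylinder contributes a regular 24-gon of circumradius 5 (area = (24/2)·5.000²·sin(360°/24) = 77.65 mm²); the cone at (5, 1.5) is not intersected at this z (z outside [1, 5]); Taking the union: only the r=5 cylinder is present, so the union is just that shape — area = 77.65 mm². So its area = 77.65 mm². Layer 11 is larger (275.76 vs 77.65 mm²).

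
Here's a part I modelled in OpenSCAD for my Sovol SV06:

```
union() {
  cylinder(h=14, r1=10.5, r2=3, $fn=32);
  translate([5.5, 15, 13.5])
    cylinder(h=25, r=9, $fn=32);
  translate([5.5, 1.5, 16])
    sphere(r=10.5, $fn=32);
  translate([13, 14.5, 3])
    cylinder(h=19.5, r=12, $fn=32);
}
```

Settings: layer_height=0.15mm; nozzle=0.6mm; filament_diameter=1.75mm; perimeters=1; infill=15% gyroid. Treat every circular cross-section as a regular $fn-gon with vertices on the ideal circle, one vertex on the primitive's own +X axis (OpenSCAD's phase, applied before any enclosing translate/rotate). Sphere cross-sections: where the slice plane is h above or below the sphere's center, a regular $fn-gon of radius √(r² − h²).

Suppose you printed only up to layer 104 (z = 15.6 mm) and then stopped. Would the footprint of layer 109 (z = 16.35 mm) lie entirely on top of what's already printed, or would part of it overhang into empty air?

entirely on top

Compare the two slices. At z = 15.6: the cone is absent (z outside [0, 14]); the cylinder at (5.5, 15): section is a regular 32-gon, circumradius r=9 (area = (32/2)·9.000²·sin(360°/32) = 252.84 mm²); the r=10.5 sphere at (5.5, 1.5) contributes a regular 32-gon of circumradius √(10.5²−0.4²) = 10.492 (area = (32/2)·10.492²·sin(360°/32) = 343.64 mm²); the cylinder at (13, 14.5): section is a regular 32-gon, circumradius r=12 (area = (32/2)·12.000²·sin(360°/32) = 449.49 mm²); Combining (union): the regions partially overlap — summed areas 1045.97 mm² minus the doubly-counted overlap 281.20 mm² gives 764.77 mm² — area = 764.77 mm². At z = 16.35: the cone is absent (z outside [0, 14]); the r=9 cylinder at (5.5, 15) gives a regular 32-gon of circumradius 9 (constant along its height) (area = (32/2)·9.000²·sin(360°/32) = 252.84 mm²); the sphere at (5.5, 1.5): section is a regular 32-gon, circumradius = √(r²−h²) = √(10.5²−0.35²) = 10.494 (area = (32/2)·10.494²·sin(360°/32) = 343.76 mm²); the r=12 cylinder at (13, 14.5) contributes a regular 32-gon of circumradius 12 (area = (32/2)·12.000²·sin(360°/32) = 449.49 mm²); Merging all regions: the regions partially overlap — summed areas 1046.08 mm² minus the doubly-counted overlap 281.24 mm² gives 764.84 mm² — area = 764.84 mm². Checking containment: the cross-section at z = 16.35 is a subset of the cross-section at z = 15.6.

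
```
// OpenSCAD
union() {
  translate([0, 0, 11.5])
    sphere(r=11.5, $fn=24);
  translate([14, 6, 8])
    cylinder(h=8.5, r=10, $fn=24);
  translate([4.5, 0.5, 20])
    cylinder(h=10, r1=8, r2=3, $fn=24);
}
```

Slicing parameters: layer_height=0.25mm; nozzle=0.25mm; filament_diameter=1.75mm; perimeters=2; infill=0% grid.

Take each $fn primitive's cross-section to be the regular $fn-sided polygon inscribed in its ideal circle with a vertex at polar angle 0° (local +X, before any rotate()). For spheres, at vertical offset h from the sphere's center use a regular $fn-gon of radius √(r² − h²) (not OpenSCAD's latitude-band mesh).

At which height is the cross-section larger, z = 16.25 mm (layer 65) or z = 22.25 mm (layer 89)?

layer 65 (z = 16.25 mm)

Layer 65 (z = 16.25): the r=11.5 sphere contributes a regular 24-gon of circumradius √(11.5²−4.75²) = 10.473 (area = (24/2)·10.473²·sin(360°/24) = 340.67 mm²); the cylinder at (14, 6): section is a regular 24-gon, circumradius r=10 (area = (24/2)·10.000²·sin(360°/24) = 310.58 mm²); the cone at (4.5, 0.5) does not reach this height (z outside [20, 30]); Combining (union): the regions partially overlap — summed areas 651.25 mm² minus the doubly-counted overlap 47.47 mm² gives 603.78 mm² — area = 603.78 mm². So its area = 603.78 mm². Layer 89 (z = 22.25): the sphere: section is a regular 24-gon, circumradius = √(r²−h²) = √(11.5²−10.75²) = 4.085 (area = (24/2)·4.085²·sin(360°/24) = 51.83 mm²); the cylinder at (14, 6) does not reach this height (z outside [8, 16.5]); the cone at (4.5, 0.5) (r1=8→r2=3) has section circumradius 6.875 here — a regular 24-gon (area = (24/2)·6.875²·sin(360°/24) = 146.80 mm²); Combining (union): the regions partially overlap — summed areas 198.63 mm² minus the doubly-counted overlap 41.10 mm² gives 157.53 mm² — area = 157.53 mm². So its area = 157.53 mm². Layer 65 is larger (603.78 vs 157.53 mm²).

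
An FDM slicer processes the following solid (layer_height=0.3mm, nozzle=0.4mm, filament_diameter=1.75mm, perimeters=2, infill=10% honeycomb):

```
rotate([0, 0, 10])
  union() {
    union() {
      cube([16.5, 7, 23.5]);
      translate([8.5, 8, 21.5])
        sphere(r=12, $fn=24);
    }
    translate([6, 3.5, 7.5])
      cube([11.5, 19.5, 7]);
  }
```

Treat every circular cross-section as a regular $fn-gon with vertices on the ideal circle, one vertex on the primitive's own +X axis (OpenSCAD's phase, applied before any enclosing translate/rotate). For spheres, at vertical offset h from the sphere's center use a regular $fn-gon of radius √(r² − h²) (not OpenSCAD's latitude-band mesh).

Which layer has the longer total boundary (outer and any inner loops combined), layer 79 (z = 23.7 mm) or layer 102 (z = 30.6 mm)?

layer 79 (z = 23.7 mm)

Layer 79 (z = 23.7): the cube is not intersected at this z (z outside [0, 23.5]); the r=12 sphere at (8.5, 8) slices to a regular 24-gon of circumradius 11.797 (√(r²−h²) with h=2.2 from center) (perimeter = 2·24·11.797·sin(180°/24) = 73.91 mm); Merging all regions: only the r=12 sphere at (8.5, 8) is present, so the union is just that shape — boundary = 73.91 mm; the cube at (6, 3.5) is not intersected at this z (z outside [7.5, 14.5]); Combining (union): only the result so far is present, so the union is just that shape — boundary = 73.91 mm; (whole slice rotated 10° about Z — lengths, areas and connectivity unchanged). So its perimeter = 73.91 mm. Layer 102 (z = 30.6): the cube is not intersected at this z (z outside [0, 23.5]); the r=12 sphere at (8.5, 8) slices to a regular 24-gon of circumradius 7.822 (√(r²−h²) with h=9.1 from center) (perimeter = 2·24·7.822·sin(180°/24) = 49.01 mm); Merging all regions: only the r=12 sphere at (8.5, 8) is present, so the union is just that shape — boundary = 49.01 mm; the cube at (6, 3.5) is not intersected at this z (z outside [7.5, 14.5]); Taking the union: only the result so far is present, so the union is just that shape — boundary = 49.01 mm; (rotated 10° about Z; rotation is an isometry so areas/perimeters/island counts are preserved). So its perimeter = 49.01 mm. Layer 79 is larger (73.91 vs 49.01 mm).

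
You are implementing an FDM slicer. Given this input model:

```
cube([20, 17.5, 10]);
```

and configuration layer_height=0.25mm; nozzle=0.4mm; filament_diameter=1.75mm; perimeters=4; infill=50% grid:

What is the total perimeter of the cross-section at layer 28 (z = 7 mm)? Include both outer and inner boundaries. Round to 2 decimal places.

At z = 7 mm: the 20×17.5 cube contributes its full rectangle (perimeter 75.00 mm). Overall, the cross-section is a single solid region. Total boundary length (outer) = 75.00 mm.

75.00 mm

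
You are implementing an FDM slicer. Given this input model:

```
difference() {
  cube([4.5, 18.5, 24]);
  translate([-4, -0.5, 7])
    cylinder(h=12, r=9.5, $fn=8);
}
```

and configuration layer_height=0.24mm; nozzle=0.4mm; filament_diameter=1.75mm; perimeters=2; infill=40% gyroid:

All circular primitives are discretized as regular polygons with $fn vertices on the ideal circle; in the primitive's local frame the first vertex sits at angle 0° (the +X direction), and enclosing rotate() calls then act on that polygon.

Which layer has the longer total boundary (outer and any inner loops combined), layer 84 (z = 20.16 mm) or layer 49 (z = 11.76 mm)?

Layer 84 (z = 20.16): the 4.5×18.5 cube contributes its full rectangle (perimeter 46.00 mm); the cylinder at (-4, -0.5) is not intersected at this z (z outside [7, 19]); Taking the first minus the rest: none of the subtracted shapes is present at this height, so the 4.5×18.5 cube is unchanged — boundary = 46.00 mm. So its perimeter = 46.00 mm. Layer 49 (z = 11.76): the 4.5×18.5 cube contributes its full rectangle (perimeter 46.00 mm); the r=9.5 cylinder at (-4, -0.5) contributes a regular 8-gon of circumradius 9.5 (perimeter = 2·8·9.500·sin(180°/8) = 58.17 mm); Subtracting the remaining from the first: starting from the 4.5×18.5 cube, the r=9.5 cylinder at (-4, -0.5) partially overlaps it — only the 25.67 mm² overlap (of its 255.27 mm²) is removed, clipping the outline — boundary = 39.84 mm. So its perimeter = 39.84 mm. Layer 84 is larger (46.00 vs 39.84 mm).

layer 84 (z = 20.16 mm)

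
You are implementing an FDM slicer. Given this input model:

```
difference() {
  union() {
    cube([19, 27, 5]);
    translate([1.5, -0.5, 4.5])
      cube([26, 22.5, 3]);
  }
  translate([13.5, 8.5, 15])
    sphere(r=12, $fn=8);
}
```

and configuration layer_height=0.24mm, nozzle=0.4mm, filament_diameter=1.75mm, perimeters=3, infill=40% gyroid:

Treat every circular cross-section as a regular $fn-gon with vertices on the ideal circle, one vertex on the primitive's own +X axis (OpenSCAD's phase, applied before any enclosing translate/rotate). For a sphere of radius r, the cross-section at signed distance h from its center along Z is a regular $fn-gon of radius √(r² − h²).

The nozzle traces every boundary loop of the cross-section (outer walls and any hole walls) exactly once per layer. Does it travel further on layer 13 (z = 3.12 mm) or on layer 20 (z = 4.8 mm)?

layer 20 (z = 4.8 mm)

Layer 13 (z = 3.12): the cube is present — its section is the full 19×27 rectangle (perimeter 92.00 mm); the cube at (1.5, -0.5) does not reach this height (z outside [4.5, 7.5]); Taking the union: only the 19×27 cube is present, so the union is just that shape — boundary = 92.00 mm; the r=12 sphere at (13.5, 8.5) slices to a regular 8-gon of circumradius 1.693 (√(r²−h²) with h=11.88 from center) (perimeter = 2·8·1.693·sin(180°/8) = 10.36 mm); After the difference (first − rest): starting from that combined region, the r=12 sphere at (13.5, 8.5) lies wholly inside it (removes its full 8.11 mm² and its 10.36 mm outline becomes a hole wall) — boundary (outer + 1 inner loop) = 102.36 mm. So its perimeter = 102.36 mm. Layer 20 (z = 4.8): the cube is present — its section is the full 19×27 rectangle (perimeter 92.00 mm); the cube at (1.5, -0.5) (footprint 26×22.5) is included at this height (perimeter 97.00 mm); Taking the union: the regions partially overlap (shared area 385.00 mm²), so the edge portions inside another operand are dropped and the merged outline is re-measured after clipping — boundary = 110.00 mm; the sphere at (13.5, 8.5): section is a regular 8-gon, circumradius = √(r²−h²) = √(12²−10.2²) = 6.321 (perimeter = 2·8·6.321·sin(180°/8) = 38.71 mm); After the difference (first − rest): starting from the result so far, the r=12 sphere at (13.5, 8.5) lies wholly inside it (removes its full 113.02 mm² and its 38.71 mm outline becomes a hole wall) — boundary (outer + 1 inner loop) = 148.71 mm. So its perimeter = 148.71 mm. Layer 20 is larger (148.71 vs 102.36 mm).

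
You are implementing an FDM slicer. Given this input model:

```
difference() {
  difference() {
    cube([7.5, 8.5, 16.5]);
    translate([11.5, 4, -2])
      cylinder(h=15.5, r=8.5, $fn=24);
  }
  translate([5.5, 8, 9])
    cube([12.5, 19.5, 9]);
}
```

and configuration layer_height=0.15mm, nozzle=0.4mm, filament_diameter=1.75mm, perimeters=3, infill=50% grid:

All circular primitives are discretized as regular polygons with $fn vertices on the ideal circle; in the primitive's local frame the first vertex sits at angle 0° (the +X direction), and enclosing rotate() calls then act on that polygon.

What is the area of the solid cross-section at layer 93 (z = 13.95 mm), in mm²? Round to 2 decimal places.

At z = 13.95 mm: the 7.5×8.5 cube contributes its full rectangle (area 63.75 mm²); the cylinder at (11.5, 4) is not intersected at this z (z outside [-2, 13.5]); Taking the first minus the rest: none of the subtracted shapes is present at this height, so the 7.5×8.5 cube is unchanged — area = 63.75 mm²; the cube at (5.5, 8) is present — its section is the full 12.5×19.5 rectangle (area 243.75 mm²); After the difference (first − rest): starting from the result so far (63.75 mm²), the 12.5×19.5 cube at (5.5, 8) partially overlaps it — only the 1.00 mm² overlap (of its 243.75 mm²) is removed, clipping the outline — area = 62.75 mm². Overall, the cross-section is a single solid region. Net area = 62.75 mm².

62.75 mm²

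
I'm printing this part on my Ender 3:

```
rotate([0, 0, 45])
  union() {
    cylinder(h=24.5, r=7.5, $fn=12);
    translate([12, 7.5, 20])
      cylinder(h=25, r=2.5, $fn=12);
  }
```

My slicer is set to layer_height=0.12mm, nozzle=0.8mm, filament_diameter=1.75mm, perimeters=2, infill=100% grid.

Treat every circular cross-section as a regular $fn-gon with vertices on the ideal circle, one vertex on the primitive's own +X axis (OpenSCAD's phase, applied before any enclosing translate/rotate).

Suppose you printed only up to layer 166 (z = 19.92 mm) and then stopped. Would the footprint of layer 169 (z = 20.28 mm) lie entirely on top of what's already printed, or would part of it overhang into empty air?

Compare the two slices. At z = 19.92: the r=7.5 cylinder gives a regular 12-gon of circumradius 7.5 (constant along its height) (area = (12/2)·7.500²·sin(360°/12) = 168.75 mm²); the cylinder at (12, 7.5) is absent (z outside [20, 45]); Merging all regions: only the r=7.5 cylinder is present, so the union is just that shape — area = 168.75 mm²; (whole slice rotated 45° about Z — lengths, areas and connectivity unchanged). At z = 20.28: the r=7.5 cylinder gives a regular 12-gon of circumradius 7.5 (constant along its height) (area = (12/2)·7.500²·sin(360°/12) = 168.75 mm²); the cylinder at (12, 7.5): section is a regular 12-gon, circumradius r=2.5 (area = (12/2)·2.500²·sin(360°/12) = 18.75 mm²); Taking the union: the 2 present regions are separate (no shared area or edge), so areas and boundary lengths simply add and each stays a separate island — area = 187.50 mm²; (whole slice rotated 45° about Z — lengths, areas and connectivity unchanged). Checking containment: at z = 20.28 the cross-section extends beyond the z = 19.92 cross-section by about 18.75 mm².

part overhangs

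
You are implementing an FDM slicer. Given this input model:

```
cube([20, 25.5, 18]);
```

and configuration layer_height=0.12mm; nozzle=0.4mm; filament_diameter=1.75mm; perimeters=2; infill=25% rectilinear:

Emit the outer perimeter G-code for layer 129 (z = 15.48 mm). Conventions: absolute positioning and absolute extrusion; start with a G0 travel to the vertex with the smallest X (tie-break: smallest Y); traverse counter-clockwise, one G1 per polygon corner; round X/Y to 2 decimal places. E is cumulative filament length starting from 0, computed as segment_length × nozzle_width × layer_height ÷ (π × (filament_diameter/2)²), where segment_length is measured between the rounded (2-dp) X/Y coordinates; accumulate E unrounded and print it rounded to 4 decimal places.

G0 X0.00 Y0.00 Z15.48
G1 X20.00 Y0.00 E0.3991
G1 X20.00 Y25.50 E0.9080
G1 X0.00 Y25.50 E1.3071
G1 X0.00 Y0.00 E1.8160

At z = 15.48 mm: the cube (footprint 20×25.5) is included at this height. The outline is a single polygon with 4 vertices. Extrusion per mm of travel: 0.4 × 0.12 / (π × 0.875²) = 0.019956. Accumulating E over each segment gives final E = 1.8160.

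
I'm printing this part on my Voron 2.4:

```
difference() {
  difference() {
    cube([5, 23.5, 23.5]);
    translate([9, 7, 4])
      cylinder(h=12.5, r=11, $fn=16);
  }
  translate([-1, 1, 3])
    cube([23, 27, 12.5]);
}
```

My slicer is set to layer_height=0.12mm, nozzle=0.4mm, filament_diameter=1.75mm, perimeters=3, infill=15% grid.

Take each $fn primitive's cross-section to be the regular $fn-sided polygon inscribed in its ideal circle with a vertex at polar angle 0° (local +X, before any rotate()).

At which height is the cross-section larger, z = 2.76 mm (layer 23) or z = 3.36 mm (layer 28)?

Layer 23 (z = 2.76): the cube (footprint 5×23.5) is included at this height (area 117.50 mm²); the cylinder at (9, 7) is not intersected at this z (z outside [4, 16.5]); Taking the first minus the rest: none of the subtracted shapes is present at this height, so the 5×23.5 cube is unchanged — area = 117.50 mm²; the cube at (-1, 1) is absent (z outside [3, 15.5]); After the difference (first − rest): none of the subtracted shapes is present at this height, so that combined region is unchanged — area = 117.50 mm². So its area = 117.50 mm². Layer 28 (z = 3.36): the cube is present — its section is the full 5×23.5 rectangle (area 117.50 mm²); the cylinder at (9, 7) is not intersected at this z (z outside [4, 16.5]); Taking the first minus the rest: none of the subtracted shapes is present at this height, so the 5×23.5 cube is unchanged — area = 117.50 mm²; the cube at (-1, 1) is present — its section is the full 23×27 rectangle (area 621.00 mm²); Taking the first minus the rest: starting from that combined region (117.50 mm²), the 23×27 cube at (-1, 1) partially overlaps it — only the 112.50 mm² overlap (of its 621.00 mm²) is removed, clipping the outline — area = 5.00 mm². So its area = 5.00 mm². Layer 23 is larger (117.50 vs 5.00 mm²).

layer 23 (z = 2.76 mm)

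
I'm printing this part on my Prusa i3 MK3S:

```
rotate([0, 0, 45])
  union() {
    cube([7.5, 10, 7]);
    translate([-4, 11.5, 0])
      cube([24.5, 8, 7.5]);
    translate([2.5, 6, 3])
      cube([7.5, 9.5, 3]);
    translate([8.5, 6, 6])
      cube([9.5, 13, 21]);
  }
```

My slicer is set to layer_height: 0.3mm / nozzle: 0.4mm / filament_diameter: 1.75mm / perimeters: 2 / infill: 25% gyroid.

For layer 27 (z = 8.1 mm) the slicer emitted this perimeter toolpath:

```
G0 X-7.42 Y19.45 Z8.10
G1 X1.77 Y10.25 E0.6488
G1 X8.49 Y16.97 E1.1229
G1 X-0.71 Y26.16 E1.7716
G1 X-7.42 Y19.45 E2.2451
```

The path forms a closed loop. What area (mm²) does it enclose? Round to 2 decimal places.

123.49 mm²

Apply the shoelace formula to the sequence of (X, Y) vertices; enclosed area = 123.49 mm².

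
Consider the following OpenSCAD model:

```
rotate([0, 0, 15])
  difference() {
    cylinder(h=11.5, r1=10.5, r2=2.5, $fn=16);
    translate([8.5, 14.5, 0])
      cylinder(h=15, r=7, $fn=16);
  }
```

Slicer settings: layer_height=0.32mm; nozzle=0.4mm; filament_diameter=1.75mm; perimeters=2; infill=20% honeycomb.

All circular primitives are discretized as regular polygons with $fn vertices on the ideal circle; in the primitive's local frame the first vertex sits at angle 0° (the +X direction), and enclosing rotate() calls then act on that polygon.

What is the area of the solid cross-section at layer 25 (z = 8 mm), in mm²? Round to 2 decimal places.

74.55 mm²

At z = 8 mm: the cone: at t=0.696 of its height the radius interpolates to r₁+(r₂−r₁)t = 4.935, giving a regular 16-gon of that circumradius (area = (16/2)·4.935²·sin(360°/16) = 74.55 mm²); the r=7 cylinder at (8.5, 14.5) gives a regular 16-gon of circumradius 7 (constant along its height) (area = (16/2)·7.000²·sin(360°/16) = 150.01 mm²); Subtracting the remaining from the first: starting from the cone (74.55 mm²), the r=7 cylinder at (8.5, 14.5) misses the remaining region (no effect) — area = 74.55 mm²; (whole slice rotated 15° about Z — lengths, areas and connectivity unchanged). Overall, the cross-section is a single solid region. Net area = 74.55 mm².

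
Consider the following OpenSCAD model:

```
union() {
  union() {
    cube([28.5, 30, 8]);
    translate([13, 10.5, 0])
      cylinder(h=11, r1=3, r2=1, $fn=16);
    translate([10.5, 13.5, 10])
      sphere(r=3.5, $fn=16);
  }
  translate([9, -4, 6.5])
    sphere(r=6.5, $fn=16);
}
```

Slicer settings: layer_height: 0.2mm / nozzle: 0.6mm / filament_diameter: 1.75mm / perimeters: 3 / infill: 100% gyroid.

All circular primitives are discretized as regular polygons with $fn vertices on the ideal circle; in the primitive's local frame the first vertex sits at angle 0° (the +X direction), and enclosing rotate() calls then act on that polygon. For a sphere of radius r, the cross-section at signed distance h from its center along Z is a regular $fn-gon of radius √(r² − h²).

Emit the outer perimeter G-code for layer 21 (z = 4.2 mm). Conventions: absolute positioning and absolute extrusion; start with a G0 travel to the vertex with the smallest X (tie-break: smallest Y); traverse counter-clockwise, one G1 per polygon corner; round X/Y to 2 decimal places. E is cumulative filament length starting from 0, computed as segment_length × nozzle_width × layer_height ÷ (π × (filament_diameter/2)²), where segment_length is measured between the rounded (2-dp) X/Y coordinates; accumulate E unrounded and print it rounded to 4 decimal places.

At z = 4.2 mm: the 28.5×30 cube contributes its full rectangle; the cone at (13, 10.5) contributes a regular 16-gon of circumradius 2.236 (interpolated between r1=3 and r2=1 at t=0.382); the sphere at (10.5, 13.5) is not intersected at this z (|z−center|=5.800 > r=3.5); Merging all regions: the cone at (13, 10.5) lies entirely inside the 28.5×30 cube, so the union is just the 28.5×30 cube — 1 connected region; the sphere at (9, -4): section is a regular 16-gon, circumradius = √(r²−h²) = √(6.5²−2.3²) = 6.079; Combining (union): the regions partially overlap (shared area 12.44 mm²), so overlapping operands fuse into one piece — 1 connected region. The outline is a single polygon with 17 vertices. Extrusion per mm of travel: 0.6 × 0.2 / (π × 0.875²) = 0.049890. Accumulating E over each segment gives final E = 6.7729.

G0 X0.00 Y0.00 Z4.20
G1 X4.50 Y0.00 E0.2245
G1 X3.38 Y-1.67 E0.3248
G1 X2.92 Y-4.00 E0.4433
G1 X3.38 Y-6.33 E0.5618
G1 X4.70 Y-8.30 E0.6801
G1 X6.67 Y-9.62 E0.7984
G1 X9.00 Y-10.08 E0.9169
G1 X11.33 Y-9.62 E1.0354
G1 X13.30 Y-8.30 E1.1537
G1 X14.62 Y-6.33 E1.2720
G1 X15.08 Y-4.00 E1.3905
G1 X14.62 Y-1.67 E1.5090
G1 X13.50 Y0.00 E1.6093
G1 X28.50 Y0.00 E2.3577
G1 X28.50 Y30.00 E3.8544
G1 X0.00 Y30.00 E5.2762
G1 X0.00 Y0.00 E6.7729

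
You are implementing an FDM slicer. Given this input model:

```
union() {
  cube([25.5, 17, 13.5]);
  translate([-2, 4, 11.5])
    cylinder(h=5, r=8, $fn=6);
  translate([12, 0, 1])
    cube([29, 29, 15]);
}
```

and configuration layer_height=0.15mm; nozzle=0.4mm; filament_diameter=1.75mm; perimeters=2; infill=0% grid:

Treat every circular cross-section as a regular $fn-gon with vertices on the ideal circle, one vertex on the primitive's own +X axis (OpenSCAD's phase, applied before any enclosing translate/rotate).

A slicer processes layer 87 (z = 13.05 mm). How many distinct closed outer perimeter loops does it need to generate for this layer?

1

At z = 13.05 mm: the 25.5×17 cube contributes its full rectangle; the r=8 cylinder at (-2, 4) gives a regular 6-gon of circumradius 8 (constant along its height); the 29×29 cube at (12, 0) contributes its full rectangle; Taking the union: the regions partially overlap (shared area 276.59 mm²), so overlapping operands fuse into one piece — 1 connected region. The result has 1 disconnected region.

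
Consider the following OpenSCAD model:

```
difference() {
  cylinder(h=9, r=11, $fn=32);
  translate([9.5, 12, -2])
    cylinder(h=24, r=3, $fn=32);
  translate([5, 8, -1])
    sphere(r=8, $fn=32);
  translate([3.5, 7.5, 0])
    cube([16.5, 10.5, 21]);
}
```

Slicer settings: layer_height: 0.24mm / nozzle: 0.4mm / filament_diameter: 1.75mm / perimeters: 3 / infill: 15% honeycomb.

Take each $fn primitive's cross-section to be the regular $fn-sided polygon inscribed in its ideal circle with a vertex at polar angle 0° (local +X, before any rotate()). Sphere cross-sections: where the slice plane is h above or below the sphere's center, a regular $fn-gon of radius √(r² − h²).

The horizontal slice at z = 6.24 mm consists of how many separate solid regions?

At z = 6.24 mm: the r=11 cylinder gives a regular 32-gon of circumradius 11 (constant along its height); the r=3 cylinder at (9.5, 12) gives a regular 32-gon of circumradius 3 (constant along its height); the r=8 sphere at (5, 8) contributes a regular 32-gon of circumradius √(8²−7.24²) = 3.403; the cube at (3.5, 7.5) (footprint 16.5×10.5) is included at this height; After the difference (first − rest): starting from the r=11 cylinder, the r=3 cylinder at (9.5, 12) misses the remaining region (no effect); the r=8 sphere at (5, 8) partially overlaps it — only the 27.15 mm² overlap (of its 36.15 mm²) is removed, clipping the outline; the 16.5×10.5 cube at (3.5, 7.5) misses the remaining region (no effect) — 1 connected region. The result has 1 disconnected region.

1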